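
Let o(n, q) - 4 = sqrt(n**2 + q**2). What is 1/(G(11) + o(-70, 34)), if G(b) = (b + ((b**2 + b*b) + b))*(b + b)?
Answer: 1453/8443322 - sqrt(1514)/16886644 ≈ 0.00016978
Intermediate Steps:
o(n, q) = 4 + sqrt(n**2 + q**2)
G(b) = 2*b*(2*b + 2*b**2) (G(b) = (b + ((b**2 + b**2) + b))*(2*b) = (b + (2*b**2 + b))*(2*b) = (b + (b + 2*b**2))*(2*b) = (2*b + 2*b**2)*(2*b) = 2*b*(2*b + 2*b**2))
1/(G(11) + o(-70, 34)) = 1/(4*11**2*(1 + 11) + (4 + sqrt((-70)**2 + 34**2))) = 1/(4*121*12 + (4 + sqrt(4900 + 1156))) = 1/(5808 + (4 + sqrt(6056))) = 1/(5808 + (4 + 2*sqrt(1514))) = 1/(5812 + 2*sqrt(1514))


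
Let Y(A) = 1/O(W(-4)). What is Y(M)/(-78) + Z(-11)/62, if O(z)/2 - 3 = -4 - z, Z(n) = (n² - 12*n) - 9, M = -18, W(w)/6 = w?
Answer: 437705/111228 ≈ 3.9352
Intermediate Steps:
W(w) = 6*w
Z(n) = -9 + n² - 12*n
O(z) = -2 - 2*z (O(z) = 6 + 2*(-4 - z) = 6 + (-8 - 2*z) = -2 - 2*z)
Y(A) = 1/46 (Y(A) = 1/(-2 - 12*(-4)) = 1/(-2 - 2*(-24)) = 1/(-2 + 48) = 1/46)
Y(M)/(-78) + Z(-11)/62 = (1/46)/(-78) + (-9 + (-11)² - 12*(-11))/62 = (1/46)*(-1/78) + (-9 + 121 + 132)*(1/62) = -1/3588 + 244*(1/62) = -1/3588 + 122/31 = 437705/111228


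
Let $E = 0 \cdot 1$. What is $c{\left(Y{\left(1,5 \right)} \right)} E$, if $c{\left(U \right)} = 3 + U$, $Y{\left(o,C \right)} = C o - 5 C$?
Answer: $0$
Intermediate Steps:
$Y{\left(o,C \right)} = - 5 C + C o$
$E = 0$
$c{\left(Y{\left(1,5 \right)} \right)} E = \left(3 + 5 \left(-5 + 1\right)\right) 0 = \left(3 + 5 \left(-4\right)\right) 0 = \left(3 - 20\right) 0 = \left(-17\right) 0 = 0$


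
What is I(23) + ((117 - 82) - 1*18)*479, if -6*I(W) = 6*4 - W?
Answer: 48857/6 ≈ 8142.8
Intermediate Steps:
I(W) = -4 + W/6 (I(W) = -(6*4 - W)/6 = -(24 - W)/6 = -4 + W/6)
I(23) + ((117 - 82) - 1*18)*479 = (-4 + (⅙)*23) + ((117 - 82) - 1*18)*479 = (-4 + 23/6) + (35 - 18)*479 = -⅙ + 17*479 = -⅙ + 8143 = 48857/6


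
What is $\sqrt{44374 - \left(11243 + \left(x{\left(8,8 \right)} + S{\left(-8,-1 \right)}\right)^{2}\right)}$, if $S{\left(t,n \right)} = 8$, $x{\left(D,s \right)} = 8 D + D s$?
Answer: $\sqrt{14635} \approx 120.98$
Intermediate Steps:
$\sqrt{44374 - \left(11243 + \left(x{\left(8,8 \right)} + S{\left(-8,-1 \right)}\right)^{2}\right)} = \sqrt{44374 - \left(11243 + \left(8 \left(8 + 8\right) + 8\right)^{2}\right)} = \sqrt{44374 - \left(11243 + \left(8 \cdot 16 + 8\right)^{2}\right)} = \sqrt{44374 - \left(11243 + \left(128 + 8\right)^{2}\right)} = \sqrt{44374 - 29739} = \sqrt{14635}$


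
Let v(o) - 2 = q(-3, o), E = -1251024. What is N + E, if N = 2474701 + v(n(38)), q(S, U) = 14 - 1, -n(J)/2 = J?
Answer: 1223692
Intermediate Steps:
n(J) = -2*J
q(S, U) = 13
v(o) = 15 (v(o) = 2 + 13 = 15)
N = 2474716 (N = 2474701 + 15 = 2474716)
N + E = 2474716 - 1251024 = 1223692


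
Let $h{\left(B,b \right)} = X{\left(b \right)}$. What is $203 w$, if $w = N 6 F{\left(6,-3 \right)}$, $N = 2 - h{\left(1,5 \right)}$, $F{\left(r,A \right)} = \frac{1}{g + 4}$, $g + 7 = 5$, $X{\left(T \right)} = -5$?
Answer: $4263$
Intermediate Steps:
$h{\left(B,b \right)} = -5$
$g = -2$ ($g = -7 + 5 = -2$)
$F{\left(r,A \right)} = \frac{1}{2}$ ($F{\left(r,A \right)} = \frac{1}{-2 + 4} = \frac{1}{2}$)
$N = 7$ ($N = 2 - -5 = 2 + 5 = 7$)
$w = 21$ ($w = 7 \cdot 6 \cdot \frac{1}{2} = 42 \cdot \frac{1}{2} = 21$)
$203 w = 203 \cdot 21 = 4263$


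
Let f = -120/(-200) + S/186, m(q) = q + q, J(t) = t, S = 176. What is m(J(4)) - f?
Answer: 3001/465 ≈ 6.4538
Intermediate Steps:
m(q) = 2*q
f = 719/465 (f = -120/(-200) + 176/186 = -120*(-1/200) + 176*(1/186) = 3/5 + 88/93 = 719/465 ≈ 1.5462)
m(J(4)) - f = 2*4 - 1*719/465 = 8 - 719/465 = 3001/465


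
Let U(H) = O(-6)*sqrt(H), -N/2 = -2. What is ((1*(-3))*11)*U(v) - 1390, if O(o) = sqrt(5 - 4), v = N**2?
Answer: -1522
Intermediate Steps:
N = 4 (N = -2*(-2) = 4)
v = 16 (v = 4**2 = 16)
O(o) = 1 (O(o) = sqrt(1) = 1)
U(H) = sqrt(H) (U(H) = 1*sqrt(H) = sqrt(H))
((1*(-3))*11)*U(v) - 1390 = ((1*(-3))*11)*sqrt(16) - 1390 = -3*11*4 - 1390 = -33*4 - 1390 = -132 - 1390 = -1522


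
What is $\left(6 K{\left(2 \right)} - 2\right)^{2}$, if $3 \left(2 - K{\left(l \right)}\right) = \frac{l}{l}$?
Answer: $64$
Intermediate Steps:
$K{\left(l \right)} = \frac{5}{3}$ ($K{\left(l \right)} = 2 - \frac{l \frac{1}{l}}{3} = 2 - \frac{1}{3} = \frac{5}{3}$)
$\left(6 K{\left(2 \right)} - 2\right)^{2} = \left(6 \cdot \frac{5}{3} - 2\right)^{2} = \left(10 - 2\right)^{2} = 8^{2} = 64$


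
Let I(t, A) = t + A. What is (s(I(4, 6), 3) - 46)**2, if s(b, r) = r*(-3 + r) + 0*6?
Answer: 2116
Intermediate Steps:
I(t, A) = A + t
s(b, r) = r*(-3 + r) (s(b, r) = r*(-3 + r) + 0 = r*(-3 + r))
(s(I(4, 6), 3) - 46)**2 = (3*(-3 + 3) - 46)**2 = (3*0 - 46)**2 = (0 - 46)**2 = (-46)**2 = 2116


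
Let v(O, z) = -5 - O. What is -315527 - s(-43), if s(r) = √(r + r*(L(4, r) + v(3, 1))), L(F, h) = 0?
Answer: -315527 - √301 ≈ -3.1554e+5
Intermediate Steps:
s(r) = √7*√(-r) (s(r) = √(r + r*(0 + (-5 - 1*3))) = √(r + r*(0 + (-5 - 3))) = √(r + r*(0 - 8)) = √(r + r*(-8)) = √(r - 8*r) = √(-7*r) = √7*√(-r))
-315527 - s(-43) = -315527 - √7*√(-1*(-43)) = -315527 - √7*√43 = -315527 - √301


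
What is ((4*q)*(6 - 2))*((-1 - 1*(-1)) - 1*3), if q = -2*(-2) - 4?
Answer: 0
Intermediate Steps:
q = 0 (q = 4 - 4 = 0)
((4*q)*(6 - 2))*((-1 - 1*(-1)) - 1*3) = ((4*0)*(6 - 2))*((-1 - 1*(-1)) - 1*3) = (0*4)*((-1 + 1) - 3) = 0*(0 - 3) = 0*(-3) = 0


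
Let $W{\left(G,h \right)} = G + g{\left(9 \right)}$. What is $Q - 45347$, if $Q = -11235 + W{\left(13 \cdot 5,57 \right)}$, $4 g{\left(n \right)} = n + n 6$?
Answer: $- \frac{226005}{4} \approx -56501.0$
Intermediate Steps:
$g{\left(n \right)} = \frac{7 n}{4}$ ($g{\left(n \right)} = \frac{n + n 6}{4} = \frac{n + 6 n}{4} = \frac{7 n}{4}$)
$W{\left(G,h \right)} = \frac{63}{4} + G$ ($W{\left(G,h \right)} = G + \frac{7}{4} \cdot 9 = G + \frac{63}{4} = \frac{63}{4} + G$)
$Q = - \frac{44617}{4}$ ($Q = -11235 + \left(\frac{63}{4} + 13 \cdot 5\right) = -11235 + \left(\frac{63}{4} + 65\right) = -11235 + \frac{323}{4} = - \frac{44617}{4} \approx -11154.0$)
$Q - 45347 = - \frac{44617}{4} - 45347 = - \frac{226005}{4}$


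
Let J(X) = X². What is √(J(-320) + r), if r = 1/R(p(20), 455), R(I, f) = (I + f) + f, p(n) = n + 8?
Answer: √90096026538/938 ≈ 320.00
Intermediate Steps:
p(n) = 8 + n
R(I, f) = I + 2*f
r = 1/938 (r = 1/((8 + 20) + 2*455) = 1/(28 + 910) = 1/938 ≈ 0.0010661)
√(J(-320) + r) = √((-320)² + 1/938) = √(102400 + 1/938) = √(96051201/938) = √90096026538/938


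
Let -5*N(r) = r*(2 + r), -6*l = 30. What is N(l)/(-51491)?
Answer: 3/51491 ≈ 5.8263e-5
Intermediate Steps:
l = -5 (l = -1/6*30 = -5)
N(r) = -r*(2 + r)/5
N(l)/(-51491) = -1/5*(-5)*(2 - 5)/(-51491) = -1/5*(-5)*(-3)*(-1/51491) = -3*(-1/51491) = 3/51491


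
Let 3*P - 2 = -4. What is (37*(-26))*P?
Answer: 1924/3 ≈ 641.33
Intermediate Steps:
P = -⅔ (P = ⅔ + (⅓)*(-4) = ⅔ - 4/3 = -⅔ ≈ -0.66667)
(37*(-26))*P = (37*(-26))*(-⅔) = -962*(-⅔) = 1924/3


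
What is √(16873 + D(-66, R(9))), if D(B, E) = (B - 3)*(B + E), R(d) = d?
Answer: √20806 ≈ 144.24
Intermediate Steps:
D(B, E) = (-3 + B)*(B + E)
√(16873 + D(-66, R(9))) = √(16873 + ((-66)² - 3*(-66) - 3*9 - 66*9)) = √(16873 + (4356 + 198 - 27 - 594)) = √(16873 + 3933) = √20806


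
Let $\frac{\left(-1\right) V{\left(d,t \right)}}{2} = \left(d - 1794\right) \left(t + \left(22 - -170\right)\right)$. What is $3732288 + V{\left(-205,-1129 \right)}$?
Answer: $-13838$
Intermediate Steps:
$V{\left(d,t \right)} = - 2 \left(-1794 + d\right) \left(192 + t\right)$ ($V{\left(d,t \right)} = - 2 \left(d - 1794\right) \left(t + \left(22 - -170\right)\right) = - 2 \left(-1794 + d\right) \left(t + \left(22 + 170\right)\right) = - 2 \left(-1794 + d\right) \left(t + 192\right) = - 2 \left(-1794 + d\right) \left(192 + t\right)$)
$3732288 + V{\left(-205,-1129 \right)} = 3732288 + \left(688896 - -78720 + 3588 \left(-1129\right) - \left(-410\right) \left(-1129\right)\right) = 3732288 + \left(688896 + 78720 - 4050852 - 462890\right) = 3732288 - 3746126 = -13838$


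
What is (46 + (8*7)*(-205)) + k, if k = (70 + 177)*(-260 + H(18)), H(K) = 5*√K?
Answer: -75654 + 3705*√2 ≈ -70414.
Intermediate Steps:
k = -64220 + 3705*√2 (k = (70 + 177)*(-260 + 5*√18) = 247*(-260 + 5*(3*√2)) = 247*(-260 + 15*√2) = -64220 + 3705*√2 ≈ -58980.)
(46 + (8*7)*(-205)) + k = (46 + (8*7)*(-205)) + (-64220 + 3705*√2) = (46 + 56*(-205)) + (-64220 + 3705*√2) = (46 - 11480) + (-64220 + 3705*√2) = -11434 + (-64220 + 3705*√2) = -75654 + 3705*√2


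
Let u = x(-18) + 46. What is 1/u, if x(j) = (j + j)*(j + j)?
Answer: 1/1342 ≈ 0.00074516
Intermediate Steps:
x(j) = 4*j² (x(j) = (2*j)*(2*j) = 4*j²)
u = 1342 (u = 4*(-18)² + 46 = 4*324 + 46 = 1296 + 46 = 1342)
1/u = 1/1342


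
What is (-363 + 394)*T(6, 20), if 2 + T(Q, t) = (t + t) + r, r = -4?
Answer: 1054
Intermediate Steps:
T(Q, t) = -6 + 2*t (T(Q, t) = -2 + ((t + t) - 4) = -2 + (2*t - 4) = -2 + (-4 + 2*t) = -6 + 2*t)
(-363 + 394)*T(6, 20) = (-363 + 394)*(-6 + 2*20) = 31*(-6 + 40) = 31*34 = 1054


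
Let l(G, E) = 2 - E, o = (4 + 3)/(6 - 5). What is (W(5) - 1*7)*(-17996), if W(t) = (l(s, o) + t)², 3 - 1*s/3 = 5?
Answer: 125972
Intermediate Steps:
s = -6 (s = 9 - 3*5 = 9 - 15 = -6)
o = 7 (o = 7/1 = 7*1 = 7)
W(t) = (-5 + t)² (W(t) = ((2 - 1*7) + t)² = ((2 - 7) + t)² = (-5 + t)²)
(W(5) - 1*7)*(-17996) = ((-5 + 5)² - 1*7)*(-17996) = (0² - 7)*(-17996) = (0 - 7)*(-17996) = -7*(-17996) = 125972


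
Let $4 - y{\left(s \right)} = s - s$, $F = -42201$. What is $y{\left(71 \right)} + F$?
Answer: $-42197$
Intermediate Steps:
$y{\left(s \right)} = 4$ ($y{\left(s \right)} = 4 - \left(s - s\right) = 4 - 0 = 4 + 0 = 4$)
$y{\left(71 \right)} + F = 4 - 42201 = -42197$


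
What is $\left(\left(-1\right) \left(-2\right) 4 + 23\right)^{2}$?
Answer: $961$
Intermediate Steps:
$\left(\left(-1\right) \left(-2\right) 4 + 23\right)^{2} = \left(2 \cdot 4 + 23\right)^{2} = \left(8 + 23\right)^{2} = 31^{2} = 961$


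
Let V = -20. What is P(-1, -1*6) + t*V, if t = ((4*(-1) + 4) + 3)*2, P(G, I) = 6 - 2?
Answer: -116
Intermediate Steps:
P(G, I) = 4
t = 6 (t = ((-4 + 4) + 3)*2 = (0 + 3)*2 = 3*2 = 6)
P(-1, -1*6) + t*V = 4 + 6*(-20) = 4 - 120 = -116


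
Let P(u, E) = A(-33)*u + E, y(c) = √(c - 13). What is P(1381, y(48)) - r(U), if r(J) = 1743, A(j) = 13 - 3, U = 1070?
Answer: 12067 + √35 ≈ 12073.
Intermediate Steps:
y(c) = √(-13 + c)
A(j) = 10
P(u, E) = E + 10*u (P(u, E) = 10*u + E = E + 10*u)
P(1381, y(48)) - r(U) = (√(-13 + 48) + 10*1381) - 1*1743 = (√35 + 13810) - 1743 = (13810 + √35) - 1743 = 12067 + √35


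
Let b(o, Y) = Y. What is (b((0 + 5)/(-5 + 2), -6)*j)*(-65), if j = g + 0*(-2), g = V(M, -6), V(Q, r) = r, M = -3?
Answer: -2340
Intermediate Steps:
g = -6
j = -6 (j = -6 + 0*(-2) = -6 + 0 = -6)
(b((0 + 5)/(-5 + 2), -6)*j)*(-65) = -6*(-6)*(-65) = 36*(-65) = -2340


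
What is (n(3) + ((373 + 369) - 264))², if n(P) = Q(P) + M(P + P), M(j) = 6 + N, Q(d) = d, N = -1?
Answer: 236196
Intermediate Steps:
M(j) = 5 (M(j) = 6 - 1 = 5)
n(P) = 5 + P (n(P) = P + 5 = 5 + P)
(n(3) + ((373 + 369) - 264))² = ((5 + 3) + ((373 + 369) - 264))² = (8 + (742 - 264))² = (8 + 478)² = 486² = 236196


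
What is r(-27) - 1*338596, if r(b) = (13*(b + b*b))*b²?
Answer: 6314258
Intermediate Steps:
r(b) = b²*(13*b + 13*b²) (r(b) = (13*(b + b²))*b² = (13*b + 13*b²)*b² = b²*(13*b + 13*b²))
r(-27) - 1*338596 = 13*(-27)³*(1 - 27) - 1*338596 = 13*(-19683)*(-26) - 338596 = 6652854 - 338596 = 6314258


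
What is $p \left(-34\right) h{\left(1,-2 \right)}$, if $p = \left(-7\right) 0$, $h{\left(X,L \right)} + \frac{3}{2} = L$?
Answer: $0$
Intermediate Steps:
$h{\left(X,L \right)} = - \frac{3}{2} + L$
$p = 0$
$p \left(-34\right) h{\left(1,-2 \right)} = 0 \left(-34\right) \left(- \frac{3}{2} - 2\right) = 0 \left(- \frac{7}{2}\right) = 0$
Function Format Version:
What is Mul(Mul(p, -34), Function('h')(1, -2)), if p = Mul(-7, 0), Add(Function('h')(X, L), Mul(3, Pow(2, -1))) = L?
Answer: 0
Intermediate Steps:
Function('h')(X, L) = Add(Rational(-3, 2), L)
p = 0
Mul(Mul(p, -34), Function('h')(1, -2)) = Mul(Mul(0, -34), Add(Rational(-3, 2), -2)) = Mul(0, Rational(-7, 2)) = 0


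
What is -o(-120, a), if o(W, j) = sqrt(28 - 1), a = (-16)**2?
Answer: -3*sqrt(3) ≈ -5.1962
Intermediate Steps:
a = 256
o(W, j) = 3*sqrt(3) (o(W, j) = sqrt(27) = 3*sqrt(3))
-o(-120, a) = -3*sqrt(3)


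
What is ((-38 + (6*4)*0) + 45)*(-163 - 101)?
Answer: -1848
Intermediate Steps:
((-38 + (6*4)*0) + 45)*(-163 - 101) = ((-38 + 24*0) + 45)*(-264) = ((-38 + 0) + 45)*(-264) = (-38 + 45)*(-264) = 7*(-264) = -1848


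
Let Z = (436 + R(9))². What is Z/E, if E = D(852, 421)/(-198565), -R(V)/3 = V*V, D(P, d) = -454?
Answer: 7396347685/454 ≈ 1.6292e+7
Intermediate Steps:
R(V) = -3*V² (R(V) = -3*V*V = -3*V²)
Z = 37249 (Z = (436 - 3*9²)² = (436 - 3*81)² = (436 - 243)² = 193² = 37249)
E = 454/198565 (E = -454/(-198565) = -454*(-1/198565) = 454/198565 ≈ 0.0022864)
Z/E = 37249/(454/198565) = 37249*(198565/454) = 7396347685/454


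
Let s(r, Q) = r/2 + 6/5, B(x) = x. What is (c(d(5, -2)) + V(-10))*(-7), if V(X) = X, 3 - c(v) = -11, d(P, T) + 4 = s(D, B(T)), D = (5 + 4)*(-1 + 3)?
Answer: -28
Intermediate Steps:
D = 18 (D = 9*2 = 18)
s(r, Q) = 6/5 + r/2 (s(r, Q) = r*(½) + 6*(⅕) = r/2 + 6/5 = 6/5 + r/2)
d(P, T) = 31/5 (d(P, T) = -4 + (6/5 + (½)*18) = -4 + (6/5 + 9) = -4 + 51/5 = 31/5)
c(v) = 14 (c(v) = 3 - 1*(-11) = 3 + 11 = 14)
(c(d(5, -2)) + V(-10))*(-7) = (14 - 10)*(-7) = 4*(-7) = -28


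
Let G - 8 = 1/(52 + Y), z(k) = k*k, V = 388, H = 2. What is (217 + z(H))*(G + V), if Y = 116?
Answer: 14702909/168 ≈ 87517.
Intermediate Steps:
z(k) = k²
G = 1345/168 (G = 8 + 1/(52 + 116) = 8 + 1/168 = 1345/168 ≈ 8.0060)
(217 + z(H))*(G + V) = (217 + 2²)*(1345/168 + 388) = (217 + 4)*(66529/168) = 221*(66529/168) = 14702909/168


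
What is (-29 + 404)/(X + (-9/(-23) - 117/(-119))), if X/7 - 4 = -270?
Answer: -1026375/5092532 ≈ -0.20155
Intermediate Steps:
X = -1862 (X = 28 + 7*(-270) = 28 - 1890 = -1862)
(-29 + 404)/(X + (-9/(-23) - 117/(-119))) = (-29 + 404)/(-1862 + (-9/(-23) - 117/(-119))) = 375/(-1862 + (-9*(-1/23) - 117*(-1/119))) = 375/(-1862 + (9/23 + 117/119)) = 375/(-1862 + 3762/2737) = 375/(-5092532/2737) = 375*(-2737/5092532) = -1026375/5092532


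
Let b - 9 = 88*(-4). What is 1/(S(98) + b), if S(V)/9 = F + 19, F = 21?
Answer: 1/17 ≈ 0.058824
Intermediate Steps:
S(V) = 360 (S(V) = 9*(21 + 19) = 9*40 = 360)
b = -343 (b = 9 + 88*(-4) = 9 - 352 = -343)
1/(S(98) + b) = 1/(360 - 343) = 1/17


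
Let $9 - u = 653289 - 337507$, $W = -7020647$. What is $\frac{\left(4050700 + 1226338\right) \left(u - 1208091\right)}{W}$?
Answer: $\frac{8041488234832}{7020647} \approx 1.1454 \cdot 10^{6}$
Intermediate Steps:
$u = -315773$ ($u = 9 - \left(653289 - 337507\right) = 9 - 315782 = -315773$)
$\frac{\left(4050700 + 1226338\right) \left(u - 1208091\right)}{W} = \frac{\left(4050700 + 1226338\right) \left(-315773 - 1208091\right)}{-7020647} = 5277038 \left(-1523864\right) \left(- \frac{1}{7020647}\right) = \left(-8041488234832\right) \left(- \frac{1}{7020647}\right) = \frac{8041488234832}{7020647}$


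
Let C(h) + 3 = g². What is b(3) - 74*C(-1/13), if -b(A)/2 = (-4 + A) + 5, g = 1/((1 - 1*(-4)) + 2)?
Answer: 10412/49 ≈ 212.49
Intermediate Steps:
g = ⅐ (g = 1/((1 + 4) + 2) = 1/(5 + 2) = 1/7 = ⅐ ≈ 0.14286)
C(h) = -146/49 (C(h) = -3 + (⅐)² = -3 + 1/49 = -146/49)
b(A) = -2 - 2*A (b(A) = -2*((-4 + A) + 5) = -2*(1 + A) = -2 - 2*A)
b(3) - 74*C(-1/13) = (-2 - 2*3) - 74*(-146/49) = (-2 - 6) + 10804/49 = -8 + 10804/49 = 10412/49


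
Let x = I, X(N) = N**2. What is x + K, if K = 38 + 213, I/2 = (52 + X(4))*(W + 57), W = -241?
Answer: -24773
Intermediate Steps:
I = -25024 (I = 2*((52 + 4**2)*(-241 + 57)) = 2*((52 + 16)*(-184)) = 2*(68*(-184)) = 2*(-12512) = -25024)
K = 251
x = -25024
x + K = -25024 + 251 = -24773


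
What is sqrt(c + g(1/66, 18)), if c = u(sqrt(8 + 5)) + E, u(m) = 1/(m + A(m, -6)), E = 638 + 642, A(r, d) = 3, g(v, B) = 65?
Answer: sqrt(4036 + 1345*sqrt(13))/sqrt(3 + sqrt(13)) ≈ 36.676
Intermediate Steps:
E = 1280
u(m) = 1/(3 + m) (u(m) = 1/(m + 3) = 1/(3 + m))
c = 1280 + 1/(3 + sqrt(13)) (c = 1/(3 + sqrt(8 + 5)) + 1280 = 1/(3 + sqrt(13)) + 1280 = 1280 + 1/(3 + sqrt(13)) ≈ 1280.2)
sqrt(c + g(1/66, 18)) = sqrt((5117/4 + sqrt(13)/4) + 65) = sqrt(5377/4 + sqrt(13)/4)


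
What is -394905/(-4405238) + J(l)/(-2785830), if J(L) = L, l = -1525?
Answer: 55342809205/613612208877 ≈ 0.090192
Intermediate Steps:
-394905/(-4405238) + J(l)/(-2785830) = -394905/(-4405238) - 1525/(-2785830) = -394905*(-1/4405238) - 1525*(-1/2785830) = 394905/4405238 + 305/557166 = 55342809205/613612208877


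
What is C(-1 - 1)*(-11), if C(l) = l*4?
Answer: 88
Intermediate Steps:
C(l) = 4*l
C(-1 - 1)*(-11) = (4*(-1 - 1))*(-11) = (4*(-2))*(-11) = -8*(-11) = 88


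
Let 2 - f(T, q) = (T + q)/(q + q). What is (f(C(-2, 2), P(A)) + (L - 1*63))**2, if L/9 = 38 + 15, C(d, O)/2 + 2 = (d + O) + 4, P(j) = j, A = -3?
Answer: 6235009/36 ≈ 1.7319e+5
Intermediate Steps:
C(d, O) = 4 + 2*O + 2*d (C(d, O) = -4 + 2*((d + O) + 4) = -4 + 2*((O + d) + 4) = -4 + 2*(4 + O + d) = -4 + (8 + 2*O + 2*d) = 4 + 2*O + 2*d)
L = 477 (L = 9*(38 + 15) = 9*53 = 477)
f(T, q) = 2 - (T + q)/(2*q) (f(T, q) = 2 - (T + q)/(q + q) = 2 - (T + q)/(2*q))
(f(C(-2, 2), P(A)) + (L - 1*63))**2 = ((1/2)*(-(4 + 2*2 + 2*(-2)) + 3*(-3))/(-3) + (477 - 1*63))**2 = ((1/2)*(-1/3)*(-(4 + 4 - 4) - 9) + (477 - 63))**2 = ((1/2)*(-1/3)*(-1*4 - 9) + 414)**2 = ((1/2)*(-1/3)*(-4 - 9) + 414)**2 = ((1/2)*(-1/3)*(-13) + 414)**2 = (13/6 + 414)**2 = (2497/6)**2 = 6235009/36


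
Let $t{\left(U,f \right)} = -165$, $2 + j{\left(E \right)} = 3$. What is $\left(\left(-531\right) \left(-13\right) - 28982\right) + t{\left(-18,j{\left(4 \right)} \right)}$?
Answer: $-22244$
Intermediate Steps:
$j{\left(E \right)} = 1$ ($j{\left(E \right)} = -2 + 3 = 1$)
$\left(\left(-531\right) \left(-13\right) - 28982\right) + t{\left(-18,j{\left(4 \right)} \right)} = \left(\left(-531\right) \left(-13\right) - 28982\right) - 165 = \left(6903 - 28982\right) - 165 = -22079 - 165 = -22244$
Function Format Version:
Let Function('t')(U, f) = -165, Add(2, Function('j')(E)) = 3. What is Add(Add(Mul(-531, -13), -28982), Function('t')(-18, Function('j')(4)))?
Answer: -22244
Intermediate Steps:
Function('j')(E) = 1 (Function('j')(E) = Add(-2, 3) = 1)
Add(Add(Mul(-531, -13), -28982), Function('t')(-18, Function('j')(4))) = Add(Add(Mul(-531, -13), -28982), -165) = Add(Add(6903, -28982), -165) = Add(-22079, -165) = -22244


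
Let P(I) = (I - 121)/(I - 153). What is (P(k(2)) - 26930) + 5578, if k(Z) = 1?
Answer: -405673/19 ≈ -21351.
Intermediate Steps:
P(I) = (-121 + I)/(-153 + I)
(P(k(2)) - 26930) + 5578 = ((-121 + 1)/(-153 + 1) - 26930) + 5578 = (-120/(-152) - 26930) + 5578 = (-1/152*(-120) - 26930) + 5578 = (15/19 - 26930) + 5578 = -511655/19 + 5578 = -405673/19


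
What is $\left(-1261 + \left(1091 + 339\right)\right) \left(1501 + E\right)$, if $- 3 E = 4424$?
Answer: $\frac{13351}{3} \approx 4450.3$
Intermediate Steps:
$E = - \frac{4424}{3}$ ($E = \left(- \frac{1}{3}\right) 4424 = - \frac{4424}{3} \approx -1474.7$)
$\left(-1261 + \left(1091 + 339\right)\right) \left(1501 + E\right) = \left(-1261 + \left(1091 + 339\right)\right) \left(1501 - \frac{4424}{3}\right) = \left(-1261 + 1430\right) \frac{79}{3} = 169 \cdot \frac{79}{3} = \frac{13351}{3}$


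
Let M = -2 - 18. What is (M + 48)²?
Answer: 784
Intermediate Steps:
M = -20
(M + 48)² = (-20 + 48)² = 28² = 784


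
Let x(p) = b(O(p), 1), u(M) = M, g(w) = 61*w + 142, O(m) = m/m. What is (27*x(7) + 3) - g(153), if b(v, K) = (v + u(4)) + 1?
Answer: -9310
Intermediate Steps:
O(m) = 1
g(w) = 142 + 61*w
b(v, K) = 5 + v (b(v, K) = (v + 4) + 1 = (4 + v) + 1 = 5 + v)
x(p) = 6 (x(p) = 5 + 1 = 6)
(27*x(7) + 3) - g(153) = (27*6 + 3) - (142 + 61*153) = (162 + 3) - (142 + 9333) = 165 - 1*9475 = 165 - 9475 = -9310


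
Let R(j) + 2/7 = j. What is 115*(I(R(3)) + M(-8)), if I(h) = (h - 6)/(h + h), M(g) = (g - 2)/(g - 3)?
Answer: 14605/418 ≈ 34.940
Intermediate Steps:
R(j) = -2/7 + j
M(g) = (-2 + g)/(-3 + g)
I(h) = (-6 + h)/(2*h) (I(h) = (-6 + h)/((2*h)) = (-6 + h)*(1/(2*h)) = (-6 + h)/(2*h))
115*(I(R(3)) + M(-8)) = 115*((-6 + (-2/7 + 3))/(2*(-2/7 + 3)) + (-2 - 8)/(-3 - 8)) = 115*((-6 + 19/7)/(2*(19/7)) - 10/(-11)) = 115*((1/2)*(7/19)*(-23/7) - 1/11*(-10)) = 115*(-23/38 + 10/11) = 115*(127/418) = 14605/418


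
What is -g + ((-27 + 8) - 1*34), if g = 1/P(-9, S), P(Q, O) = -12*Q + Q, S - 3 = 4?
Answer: -5248/99 ≈ -53.010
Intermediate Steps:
S = 7 (S = 3 + 4 = 7)
P(Q, O) = -11*Q
g = 1/99 (g = 1/(-11*(-9)) = 1/99 ≈ 0.010101)
-g + ((-27 + 8) - 1*34) = -1*1/99 + ((-27 + 8) - 1*34) = -1/99 + (-19 - 34) = -1/99 - 53 = -5248/99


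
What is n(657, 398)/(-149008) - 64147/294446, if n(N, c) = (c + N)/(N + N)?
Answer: -273044989039/1253293473312 ≈ -0.21786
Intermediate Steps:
n(N, c) = (N + c)/(2*N) (n(N, c) = (N + c)/((2*N)) = (N + c)*(1/(2*N)) = (N + c)/(2*N))
n(657, 398)/(-149008) - 64147/294446 = ((½)*(657 + 398)/657)/(-149008) - 64147/294446 = ((½)*(1/657)*1055)*(-1/149008) - 64147*1/294446 = (1055/1314)*(-1/149008) - 2789/12802 = -1055/195796512 - 2789/12802 = -273044989039/1253293473312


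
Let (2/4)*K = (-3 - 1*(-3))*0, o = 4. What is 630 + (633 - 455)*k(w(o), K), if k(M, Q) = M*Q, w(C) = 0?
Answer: 630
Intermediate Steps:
K = 0 (K = 2*((-3 - 1*(-3))*0) = 2*((-3 + 3)*0) = 2*(0*0) = 2*0 = 0)
630 + (633 - 455)*k(w(o), K) = 630 + (633 - 455)*(0*0) = 630 + 178*0 = 630 + 0 = 630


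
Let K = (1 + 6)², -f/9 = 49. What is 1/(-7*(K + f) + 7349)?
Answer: 1/10093 ≈ 9.9079e-5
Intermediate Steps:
f = -441 (f = -9*49 = -441)
K = 49 (K = 7² = 49)
1/(-7*(K + f) + 7349) = 1/(-7*(49 - 441) + 7349) = 1/(-7*(-392) + 7349) = 1/(2744 + 7349) = 1/10093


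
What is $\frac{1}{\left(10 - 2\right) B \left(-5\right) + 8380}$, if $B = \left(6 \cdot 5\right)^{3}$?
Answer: $- \frac{1}{1071620} \approx -9.3317 \cdot 10^{-7}$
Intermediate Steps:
$B = 27000$ ($B = 30^{3} = 27000$)
$\frac{1}{\left(10 - 2\right) B \left(-5\right) + 8380} = \frac{1}{\left(10 - 2\right) 27000 \left(-5\right) + 8380} = \frac{1}{8 \cdot 27000 \left(-5\right) + 8380} = \frac{1}{216000 \left(-5\right) + 8380} = \frac{1}{-1080000 + 8380} = \frac{1}{-1071620} = - \frac{1}{1071620}$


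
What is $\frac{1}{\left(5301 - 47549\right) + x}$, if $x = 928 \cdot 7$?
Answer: $- \frac{1}{35752} \approx -2.797 \cdot 10^{-5}$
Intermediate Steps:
$x = 6496$
$\frac{1}{\left(5301 - 47549\right) + x} = \frac{1}{\left(5301 - 47549\right) + 6496} = \frac{1}{-42248 + 6496} = \frac{1}{-35752} = - \frac{1}{35752}$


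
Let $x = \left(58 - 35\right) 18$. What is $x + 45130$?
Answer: $45544$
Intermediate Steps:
$x = 414$ ($x = 23 \cdot 18 = 414$)
$x + 45130 = 414 + 45130 = 45544$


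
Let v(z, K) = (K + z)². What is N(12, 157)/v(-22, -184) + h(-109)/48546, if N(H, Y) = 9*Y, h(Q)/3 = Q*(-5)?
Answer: 22996393/343349676 ≈ 0.066977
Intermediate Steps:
h(Q) = -15*Q (h(Q) = 3*(Q*(-5)) = 3*(-5*Q) = -15*Q)
N(12, 157)/v(-22, -184) + h(-109)/48546 = (9*157)/((-184 - 22)²) - 15*(-109)/48546 = 1413/((-206)²) + 1635*(1/48546) = 1413/42436 + 545/16182 = 22996393/343349676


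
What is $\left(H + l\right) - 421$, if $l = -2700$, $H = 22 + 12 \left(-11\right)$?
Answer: $-3231$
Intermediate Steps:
$H = -110$ ($H = 22 - 132 = -110$)
$\left(H + l\right) - 421 = \left(-110 - 2700\right) - 421 = -2810 - 421 = -3231$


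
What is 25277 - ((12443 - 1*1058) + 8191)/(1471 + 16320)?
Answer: 449683531/17791 ≈ 25276.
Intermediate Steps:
25277 - ((12443 - 1*1058) + 8191)/(1471 + 16320) = 25277 - ((12443 - 1058) + 8191)/17791 = 25277 - (11385 + 8191)/17791 = 25277 - 19576/17791 = 449683531/17791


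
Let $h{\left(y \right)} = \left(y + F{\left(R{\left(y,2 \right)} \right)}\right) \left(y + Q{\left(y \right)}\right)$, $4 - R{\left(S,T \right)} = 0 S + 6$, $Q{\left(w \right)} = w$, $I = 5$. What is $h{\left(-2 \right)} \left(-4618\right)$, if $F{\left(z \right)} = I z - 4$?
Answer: $-295552$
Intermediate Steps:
$R{\left(S,T \right)} = -2$ ($R{\left(S,T \right)} = 4 - \left(0 S + 6\right) = 4 - \left(0 + 6\right) = 4 - 6 = -2$)
$F{\left(z \right)} = -4 + 5 z$ ($F{\left(z \right)} = 5 z - 4 = -4 + 5 z$)
$h{\left(y \right)} = 2 y \left(-14 + y\right)$ ($h{\left(y \right)} = \left(y + \left(-4 + 5 \left(-2\right)\right)\right) \left(y + y\right) = \left(y - 14\right) 2 y = \left(-14 + y\right) 2 y = 2 y \left(-14 + y\right)$)
$h{\left(-2 \right)} \left(-4618\right) = 2 \left(-2\right) \left(-14 - 2\right) \left(-4618\right) = 2 \left(-2\right) \left(-16\right) \left(-4618\right) = 64 \left(-4618\right) = -295552$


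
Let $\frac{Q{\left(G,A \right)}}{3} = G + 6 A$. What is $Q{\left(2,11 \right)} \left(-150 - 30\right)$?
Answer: $-36720$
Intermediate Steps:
$Q{\left(G,A \right)} = 3 G + 18 A$ ($Q{\left(G,A \right)} = 3 \left(G + 6 A\right) = 3 G + 18 A$)
$Q{\left(2,11 \right)} \left(-150 - 30\right) = \left(3 \cdot 2 + 18 \cdot 11\right) \left(-150 - 30\right) = \left(6 + 198\right) \left(-180\right) = 204 \left(-180\right) = -36720$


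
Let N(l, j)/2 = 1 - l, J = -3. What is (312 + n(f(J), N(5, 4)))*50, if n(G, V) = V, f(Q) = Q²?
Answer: 15200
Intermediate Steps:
N(l, j) = 2 - 2*l (N(l, j) = 2*(1 - l) = 2 - 2*l)
(312 + n(f(J), N(5, 4)))*50 = (312 + (2 - 2*5))*50 = (312 + (2 - 10))*50 = (312 - 8)*50 = 304*50 = 15200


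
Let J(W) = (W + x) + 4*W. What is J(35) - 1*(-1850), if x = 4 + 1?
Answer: 2030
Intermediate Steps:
x = 5
J(W) = 5 + 5*W (J(W) = (W + 5) + 4*W = (5 + W) + 4*W = 5 + 5*W)
J(35) - 1*(-1850) = (5 + 5*35) - 1*(-1850) = (5 + 175) + 1850 = 180 + 1850 = 2030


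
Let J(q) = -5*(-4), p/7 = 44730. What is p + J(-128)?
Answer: 313130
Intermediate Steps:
p = 313110 (p = 7*44730 = 313110)
J(q) = 20
p + J(-128) = 313110 + 20 = 313130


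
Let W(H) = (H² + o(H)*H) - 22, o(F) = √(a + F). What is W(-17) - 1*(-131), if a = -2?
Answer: 398 - 17*I*√19 ≈ 398.0 - 74.101*I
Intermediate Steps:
o(F) = √(-2 + F)
W(H) = -22 + H² + H*√(-2 + H) (W(H) = (H² + √(-2 + H)*H) - 22 = (H² + H*√(-2 + H)) - 22 = -22 + H² + H*√(-2 + H))
W(-17) - 1*(-131) = (-22 + (-17)² - 17*√(-2 - 17)) - 1*(-131) = (-22 + 289 - 17*I*√19) + 131 = (267 - 17*I*√19) + 131 = 398 - 17*I*√19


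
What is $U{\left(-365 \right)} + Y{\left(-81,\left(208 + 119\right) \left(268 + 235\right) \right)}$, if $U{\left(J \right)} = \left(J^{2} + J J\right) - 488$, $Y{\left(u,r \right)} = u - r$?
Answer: $101400$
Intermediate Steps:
$U{\left(J \right)} = -488 + 2 J^{2}$ ($U{\left(J \right)} = \left(J^{2} + J^{2}\right) - 488 = 2 J^{2} - 488 = -488 + 2 J^{2}$)
$U{\left(-365 \right)} + Y{\left(-81,\left(208 + 119\right) \left(268 + 235\right) \right)} = \left(-488 + 2 \left(-365\right)^{2}\right) - \left(81 + \left(208 + 119\right) \left(268 + 235\right)\right) = \left(-488 + 2 \cdot 133225\right) - \left(81 + 327 \cdot 503\right) = \left(-488 + 266450\right) - 164562 = 265962 - 164562 = 101400$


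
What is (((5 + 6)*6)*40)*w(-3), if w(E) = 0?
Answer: 0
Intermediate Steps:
(((5 + 6)*6)*40)*w(-3) = (((5 + 6)*6)*40)*0 = ((11*6)*40)*0 = (66*40)*0 = 2640*0 = 0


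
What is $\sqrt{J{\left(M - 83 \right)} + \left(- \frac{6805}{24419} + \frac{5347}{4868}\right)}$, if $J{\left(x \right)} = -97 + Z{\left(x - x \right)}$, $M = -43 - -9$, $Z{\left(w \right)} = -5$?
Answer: $\frac{3 i \sqrt{39714606112466257}}{59435846} \approx 10.059 i$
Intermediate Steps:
$M = -34$ ($M = -43 + 9 = -34$)
$J{\left(x \right)} = -102$ ($J{\left(x \right)} = -97 - 5 = -102$)
$\sqrt{J{\left(M - 83 \right)} + \left(- \frac{6805}{24419} + \frac{5347}{4868}\right)} = \sqrt{-102 + \left(- \frac{6805}{24419} + \frac{5347}{4868}\right)} = \sqrt{-102 + \frac{97441653}{118871692}} = \sqrt{- \frac{12027470931}{118871692}} = \frac{3 i \sqrt{39714606112466257}}{59435846}$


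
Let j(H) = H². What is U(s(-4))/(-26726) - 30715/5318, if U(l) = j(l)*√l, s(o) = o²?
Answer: -413167361/71064434 ≈ -5.8140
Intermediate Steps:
U(l) = l^(5/2) (U(l) = l²*√l = l^(5/2))
U(s(-4))/(-26726) - 30715/5318 = ((-4)²)^(5/2)/(-26726) - 30715/5318 = 16^(5/2)*(-1/26726) - 30715*1/5318 = 1024*(-1/26726) - 30715/5318 = -512/13363 - 30715/5318 = -413167361/71064434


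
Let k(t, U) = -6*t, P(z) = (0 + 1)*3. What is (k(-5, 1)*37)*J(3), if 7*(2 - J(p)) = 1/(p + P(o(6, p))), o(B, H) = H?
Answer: 15355/7 ≈ 2193.6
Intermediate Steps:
P(z) = 3 (P(z) = 1*3 = 3)
J(p) = 2 - 1/(7*(3 + p)) (J(p) = 2 - 1/(7*(p + 3)) = 2 - 1/(7*(3 + p)))
(k(-5, 1)*37)*J(3) = (-6*(-5)*37)*((41 + 14*3)/(7*(3 + 3))) = (30*37)*((⅐)*(41 + 42)/6) = 1110*((⅐)*(⅙)*83) = 1110*(83/42) = 15355/7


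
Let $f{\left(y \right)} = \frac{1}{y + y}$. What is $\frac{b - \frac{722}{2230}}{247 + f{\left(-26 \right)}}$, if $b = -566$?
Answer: $- \frac{32835452}{14319945} \approx -2.293$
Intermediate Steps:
$f{\left(y \right)} = \frac{1}{2 y}$
$\frac{b - \frac{722}{2230}}{247 + f{\left(-26 \right)}} = \frac{-566 - \frac{722}{2230}}{247 + \frac{1}{2 \left(-26\right)}} = \frac{-566 - \frac{361}{1115}}{247 + \frac{1}{2} \left(- \frac{1}{26}\right)} = \frac{-566 - \frac{361}{1115}}{247 - \frac{1}{52}} = - \frac{631451}{1115 \cdot \frac{12843}{52}} = \left(- \frac{631451}{1115}\right) \frac{52}{12843} = - \frac{32835452}{14319945}$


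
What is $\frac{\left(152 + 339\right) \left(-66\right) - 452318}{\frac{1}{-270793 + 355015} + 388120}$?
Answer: $- \frac{40824424728}{32688242641} \approx -1.2489$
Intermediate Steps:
$\frac{\left(152 + 339\right) \left(-66\right) - 452318}{\frac{1}{-270793 + 355015} + 388120} = \frac{491 \left(-66\right) - 452318}{\frac{1}{84222} + 388120} = \frac{-32406 - 452318}{\frac{1}{84222} + 388120} = - \frac{484724}{\frac{32688242641}{84222}} = \left(-484724\right) \frac{84222}{32688242641} = - \frac{40824424728}{32688242641}$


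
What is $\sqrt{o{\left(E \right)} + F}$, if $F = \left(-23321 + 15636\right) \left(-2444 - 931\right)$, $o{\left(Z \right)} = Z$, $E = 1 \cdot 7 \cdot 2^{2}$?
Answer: $\sqrt{25936903} \approx 5092.8$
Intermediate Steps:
$E = 28$ ($E = 7 \cdot 4 = 28$)
$F = 25936875$ ($F = \left(-7685\right) \left(-3375\right) = 25936875$)
$\sqrt{o{\left(E \right)} + F} = \sqrt{28 + 25936875} = \sqrt{25936903}$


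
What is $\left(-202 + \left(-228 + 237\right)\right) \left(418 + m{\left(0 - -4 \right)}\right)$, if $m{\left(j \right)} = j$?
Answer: $-81446$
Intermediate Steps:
$\left(-202 + \left(-228 + 237\right)\right) \left(418 + m{\left(0 - -4 \right)}\right) = \left(-202 + \left(-228 + 237\right)\right) \left(418 + \left(0 - -4\right)\right) = \left(-202 + 9\right) \left(418 + \left(0 + 4\right)\right) = - 193 \left(418 + 4\right) = \left(-193\right) 422 = -81446$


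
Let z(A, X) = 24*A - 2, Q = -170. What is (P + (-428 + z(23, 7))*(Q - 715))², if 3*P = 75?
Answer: 11652123025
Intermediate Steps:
z(A, X) = -2 + 24*A
P = 25 (P = (⅓)*75 = 25)
(P + (-428 + z(23, 7))*(Q - 715))² = (25 + (-428 + (-2 + 24*23))*(-170 - 715))² = (25 + (-428 + (-2 + 552))*(-885))² = (25 + (-428 + 550)*(-885))² = (25 + 122*(-885))² = (25 - 107970)² = (-107945)² = 11652123025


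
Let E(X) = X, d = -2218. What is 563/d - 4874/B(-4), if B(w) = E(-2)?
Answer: 5404703/2218 ≈ 2436.7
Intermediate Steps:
B(w) = -2
563/d - 4874/B(-4) = 563/(-2218) - 4874/(-2) = 563*(-1/2218) - 4874*(-½) = -563/2218 + 2437 = 5404703/2218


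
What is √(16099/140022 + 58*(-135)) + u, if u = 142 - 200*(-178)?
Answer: 35742 + I*√17057109152838/46674 ≈ 35742.0 + 88.487*I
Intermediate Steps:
u = 35742 (u = 142 + 35600 = 35742)
√(16099/140022 + 58*(-135)) + u = √(16099/140022 + 58*(-135)) + 35742 = √(16099*(1/140022) - 7830) + 35742 = √(16099/140022 - 7830) + 35742 = √(-1096356161/140022) + 35742 = I*√17057109152838/46674 + 35742 = 35742 + I*√17057109152838/46674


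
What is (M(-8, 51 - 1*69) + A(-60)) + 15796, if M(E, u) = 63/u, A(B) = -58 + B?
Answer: 31349/2 ≈ 15675.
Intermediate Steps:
(M(-8, 51 - 1*69) + A(-60)) + 15796 = (63/(51 - 1*69) + (-58 - 60)) + 15796 = (63/(51 - 69) - 118) + 15796 = (63/(-18) - 118) + 15796 = (63*(-1/18) - 118) + 15796 = (-7/2 - 118) + 15796 = -243/2 + 15796 = 31349/2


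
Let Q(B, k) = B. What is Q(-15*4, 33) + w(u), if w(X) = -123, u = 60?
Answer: -183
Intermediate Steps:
Q(-15*4, 33) + w(u) = -15*4 - 123 = -60 - 123 = -183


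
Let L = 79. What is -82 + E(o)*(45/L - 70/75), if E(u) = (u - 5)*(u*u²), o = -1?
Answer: -33252/395 ≈ -84.182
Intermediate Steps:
E(u) = u³*(-5 + u) (E(u) = (-5 + u)*u³ = u³*(-5 + u))
-82 + E(o)*(45/L - 70/75) = -82 + ((-1)³*(-5 - 1))*(45/79 - 70/75) = -82 + (-1*(-6))*(45*(1/79) - 70*1/75) = -82 + 6*(45/79 - 14/15) = -82 + 6*(-431/1185) = -82 - 862/395 = -33252/395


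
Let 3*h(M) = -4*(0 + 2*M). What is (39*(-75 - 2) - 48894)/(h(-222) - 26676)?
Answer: 51897/26084 ≈ 1.9896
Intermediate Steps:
h(M) = -8*M/3 (h(M) = (-4*(0 + 2*M))/3 = (-8*M)/3 = -8*M/3)
(39*(-75 - 2) - 48894)/(h(-222) - 26676) = (39*(-75 - 2) - 48894)/(-8/3*(-222) - 26676) = (39*(-77) - 48894)/(592 - 26676) = (-3003 - 48894)/(-26084) = -51897*(-1/26084) = 51897/26084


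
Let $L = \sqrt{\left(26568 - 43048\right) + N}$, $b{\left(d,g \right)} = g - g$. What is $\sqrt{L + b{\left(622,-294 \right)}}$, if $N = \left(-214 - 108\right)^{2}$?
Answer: $\sqrt{26} \sqrt[4]{129} \approx 17.184$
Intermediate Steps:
$N = 103684$ ($N = \left(-322\right)^{2} = 103684$)
$b{\left(d,g \right)} = 0$
$L = 26 \sqrt{129}$ ($L = \sqrt{\left(26568 - 43048\right) + 103684} = \sqrt{-16480 + 103684} = \sqrt{87204} = 26 \sqrt{129} \approx 295.3$)
$\sqrt{L + b{\left(622,-294 \right)}} = \sqrt{26 \sqrt{129} + 0} = \sqrt{26 \sqrt{129}} = \sqrt{26} \sqrt[4]{129}$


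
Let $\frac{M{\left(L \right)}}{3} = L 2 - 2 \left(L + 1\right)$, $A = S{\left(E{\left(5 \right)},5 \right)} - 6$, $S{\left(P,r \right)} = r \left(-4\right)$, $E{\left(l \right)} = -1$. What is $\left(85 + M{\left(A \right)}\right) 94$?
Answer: $7426$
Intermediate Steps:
$S{\left(P,r \right)} = - 4 r$
$A = -26$ ($A = \left(-4\right) 5 - 6 = -20 - 6 = -26$)
$M{\left(L \right)} = -6$ ($M{\left(L \right)} = 3 \left(L 2 - 2 \left(L + 1\right)\right) = 3 \left(2 L - 2 \left(1 + L\right)\right) = 3 \left(2 L - \left(2 + 2 L\right)\right) = 3 \left(-2\right) = -6$)
$\left(85 + M{\left(A \right)}\right) 94 = \left(85 - 6\right) 94 = 79 \cdot 94 = 7426$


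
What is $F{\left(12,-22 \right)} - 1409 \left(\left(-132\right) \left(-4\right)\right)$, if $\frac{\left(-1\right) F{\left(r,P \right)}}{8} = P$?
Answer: $-743776$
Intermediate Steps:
$F{\left(r,P \right)} = - 8 P$
$F{\left(12,-22 \right)} - 1409 \left(\left(-132\right) \left(-4\right)\right) = \left(-8\right) \left(-22\right) - 1409 \left(\left(-132\right) \left(-4\right)\right) = 176 - 743952 = -743776$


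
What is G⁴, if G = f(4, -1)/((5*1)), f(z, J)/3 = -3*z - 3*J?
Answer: 531441/625 ≈ 850.31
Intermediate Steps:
f(z, J) = -9*J - 9*z (f(z, J) = 3*(-3*z - 3*J) = 3*(-3*J - 3*z) = -9*J - 9*z)
G = -27/5 (G = (-9*(-1) - 9*4)/((5*1)) = (9 - 36)/5 = -27*⅕ = -27/5 ≈ -5.4000)
G⁴ = (-27/5)⁴ = 531441/625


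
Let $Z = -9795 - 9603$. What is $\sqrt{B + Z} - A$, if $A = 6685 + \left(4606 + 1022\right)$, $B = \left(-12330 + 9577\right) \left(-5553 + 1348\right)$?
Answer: $-12313 + \sqrt{11556967} \approx -8913.5$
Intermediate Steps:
$B = 11576365$ ($B = \left(-2753\right) \left(-4205\right) = 11576365$)
$Z = -19398$
$A = 12313$ ($A = 6685 + 5628 = 12313$)
$\sqrt{B + Z} - A = \sqrt{11576365 - 19398} - 12313 = \sqrt{11556967} - 12313 = -12313 + \sqrt{11556967}$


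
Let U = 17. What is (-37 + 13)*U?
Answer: -408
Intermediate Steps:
(-37 + 13)*U = (-37 + 13)*17 = -24*17 = -408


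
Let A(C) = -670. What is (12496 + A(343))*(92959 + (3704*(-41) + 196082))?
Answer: 1622255202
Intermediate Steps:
(12496 + A(343))*(92959 + (3704*(-41) + 196082)) = (12496 - 670)*(92959 + (3704*(-41) + 196082)) = 11826*(92959 + (-151864 + 196082)) = 11826*(92959 + 44218) = 11826*137177 = 1622255202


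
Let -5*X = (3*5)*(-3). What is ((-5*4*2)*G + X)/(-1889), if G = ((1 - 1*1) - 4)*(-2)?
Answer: 311/1889 ≈ 0.16464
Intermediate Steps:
G = 8 (G = ((1 - 1) - 4)*(-2) = (0 - 4)*(-2) = -4*(-2) = 8)
X = 9 (X = -3*5*(-3)/5 = -3*(-3) = -⅕*(-45) = 9)
((-5*4*2)*G + X)/(-1889) = ((-5*4*2)*8 + 9)/(-1889) = (-20*2*8 + 9)*(-1/1889) = (-40*8 + 9)*(-1/1889) = (-320 + 9)*(-1/1889) = -311*(-1/1889) = 311/1889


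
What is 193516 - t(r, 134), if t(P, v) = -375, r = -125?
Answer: 193891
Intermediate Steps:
193516 - t(r, 134) = 193516 - 1*(-375) = 193516 + 375 = 193891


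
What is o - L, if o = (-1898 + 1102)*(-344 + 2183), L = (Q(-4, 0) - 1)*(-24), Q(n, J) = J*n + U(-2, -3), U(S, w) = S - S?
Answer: -1463868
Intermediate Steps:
U(S, w) = 0
Q(n, J) = J*n (Q(n, J) = J*n + 0 = J*n)
L = 24 (L = (0*(-4) - 1)*(-24) = (0 - 1)*(-24) = -1*(-24) = 24)
o = -1463844 (o = -796*1839 = -1463844)
o - L = -1463844 - 1*24 = -1463844 - 24 = -1463868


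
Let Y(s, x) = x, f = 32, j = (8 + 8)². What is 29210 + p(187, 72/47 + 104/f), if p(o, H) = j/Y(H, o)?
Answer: 5462526/187 ≈ 29211.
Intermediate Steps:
j = 256 (j = 16² = 256)
p(o, H) = 256/o
29210 + p(187, 72/47 + 104/f) = 29210 + 256/187 = 5462526/187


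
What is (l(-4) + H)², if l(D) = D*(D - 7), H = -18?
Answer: 676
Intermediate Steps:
l(D) = D*(-7 + D)
(l(-4) + H)² = (-4*(-7 - 4) - 18)² = (-4*(-11) - 18)² = (44 - 18)² = 26² = 676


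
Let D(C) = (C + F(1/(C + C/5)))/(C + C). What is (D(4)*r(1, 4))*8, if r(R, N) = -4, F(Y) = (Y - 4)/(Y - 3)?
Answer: -1436/67 ≈ -21.433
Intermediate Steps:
F(Y) = (-4 + Y)/(-3 + Y)
D(C) = (C + (-4 + 5/(6*C))/(-3 + 5/(6*C)))/(2*C) (D(C) = (C + (-4 + 1/(C + C/5))/(-3 + 1/(C + C/5)))/(C + C) = (C + (-4 + 1/(C + C*(⅕)))/(-3 + 1/(C + C*(⅕))))/((2*C)) = (C + (-4 + 1/(C + C/5))/(-3 + 1/(C + C/5)))*(1/(2*C)) = (C + (-4 + 1/(6*C/5))/(-3 + 1/(6*C/5)))*(1/(2*C)) = (C + (-4 + 5/(6*C))/(-3 + 5/(6*C)))*(1/(2*C)) = (C + (-4 + 5/(6*C))/(-3 + 5/(6*C)))/(2*C))
(D(4)*r(1, 4))*8 = (((½)*(-5 + 18*4² + 19*4)/(4*(-5 + 18*4)))*(-4))*8 = (((½)*(¼)*(-5 + 18*16 + 76)/(-5 + 72))*(-4))*8 = (((½)*(¼)*(-5 + 288 + 76)/67)*(-4))*8 = (((½)*(¼)*(1/67)*359)*(-4))*8 = ((359/536)*(-4))*8 = -359/134*8 = -1436/67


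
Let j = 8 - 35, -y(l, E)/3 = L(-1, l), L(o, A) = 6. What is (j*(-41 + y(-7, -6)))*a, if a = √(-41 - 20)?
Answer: 1593*I*√61 ≈ 12442.0*I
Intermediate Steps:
y(l, E) = -18 (y(l, E) = -3*6 = -18)
a = I*√61 (a = √(-61) = I*√61 ≈ 7.8102*I)
j = -27
(j*(-41 + y(-7, -6)))*a = (-27*(-41 - 18))*(I*√61) = (-27*(-59))*(I*√61) = 1593*(I*√61) = 1593*I*√61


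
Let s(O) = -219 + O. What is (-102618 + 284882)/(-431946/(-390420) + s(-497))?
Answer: -1317768720/5168681 ≈ -254.95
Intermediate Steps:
(-102618 + 284882)/(-431946/(-390420) + s(-497)) = (-102618 + 284882)/(-431946/(-390420) + (-219 - 497)) = 182264/(-431946*(-1/390420) - 716) = 182264/(7999/7230 - 716) = 182264/(-5168681/7230) = 182264*(-7230/5168681) = -1317768720/5168681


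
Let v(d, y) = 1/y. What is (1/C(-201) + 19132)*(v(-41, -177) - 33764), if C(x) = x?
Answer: -22981773882599/35577 ≈ -6.4597e+8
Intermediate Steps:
(1/C(-201) + 19132)*(v(-41, -177) - 33764) = (1/(-201) + 19132)*(1/(-177) - 33764) = (-1/201 + 19132)*(-1/177 - 33764) = (3845531/201)*(-5976229/177) = -22981773882599/35577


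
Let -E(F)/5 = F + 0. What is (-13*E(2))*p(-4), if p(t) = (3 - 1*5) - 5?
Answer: -910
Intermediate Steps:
p(t) = -7 (p(t) = (3 - 5) - 5 = -2 - 5 = -7)
E(F) = -5*F (E(F) = -5*(F + 0) = -5*F)
(-13*E(2))*p(-4) = -(-65)*2*(-7) = -13*(-10)*(-7) = 130*(-7) = -910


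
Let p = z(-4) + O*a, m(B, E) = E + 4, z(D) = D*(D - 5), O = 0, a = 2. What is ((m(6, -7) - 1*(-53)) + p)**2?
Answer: 7396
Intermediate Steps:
z(D) = D*(-5 + D)
m(B, E) = 4 + E
p = 36 (p = -4*(-5 - 4) + 0*2 = -4*(-9) + 0 = 36 + 0 = 36)
((m(6, -7) - 1*(-53)) + p)**2 = (((4 - 7) - 1*(-53)) + 36)**2 = ((-3 + 53) + 36)**2 = (50 + 36)**2 = 86**2 = 7396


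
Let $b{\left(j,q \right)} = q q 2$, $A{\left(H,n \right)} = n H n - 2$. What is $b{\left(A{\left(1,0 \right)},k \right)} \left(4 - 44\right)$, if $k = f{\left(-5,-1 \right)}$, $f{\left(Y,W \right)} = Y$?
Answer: $-2000$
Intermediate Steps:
$k = -5$
$A{\left(H,n \right)} = -2 + H n^{2}$ ($A{\left(H,n \right)} = H n n - 2 = H n^{2} - 2 = -2 + H n^{2}$)
$b{\left(j,q \right)} = 2 q^{2}$ ($b{\left(j,q \right)} = q^{2} \cdot 2 = 2 q^{2}$)
$b{\left(A{\left(1,0 \right)},k \right)} \left(4 - 44\right) = 2 \left(-5\right)^{2} \left(4 - 44\right) = 2 \cdot 25 \left(-40\right) = 50 \left(-40\right) = -2000$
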